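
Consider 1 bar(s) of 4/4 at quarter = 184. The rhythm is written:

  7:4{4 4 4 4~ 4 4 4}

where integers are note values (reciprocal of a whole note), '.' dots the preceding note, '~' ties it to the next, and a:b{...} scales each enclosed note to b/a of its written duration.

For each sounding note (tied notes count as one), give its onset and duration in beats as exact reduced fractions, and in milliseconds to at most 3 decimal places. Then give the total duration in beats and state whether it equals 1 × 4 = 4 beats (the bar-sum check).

1) 0.0ms=0b +186.335ms=4/7b
2) 186.335ms=4/7b +186.335ms=4/7b
3) 372.671ms=8/7b +186.335ms=4/7b
4) 559.006ms=12/7b +372.671ms=8/7b
5) 931.677ms=20/7b +186.335ms=4/7b
6) 1118.012ms=24/7b +186.335ms=4/7b
Σ=4b of 4 (184bpm 4/4) — PASS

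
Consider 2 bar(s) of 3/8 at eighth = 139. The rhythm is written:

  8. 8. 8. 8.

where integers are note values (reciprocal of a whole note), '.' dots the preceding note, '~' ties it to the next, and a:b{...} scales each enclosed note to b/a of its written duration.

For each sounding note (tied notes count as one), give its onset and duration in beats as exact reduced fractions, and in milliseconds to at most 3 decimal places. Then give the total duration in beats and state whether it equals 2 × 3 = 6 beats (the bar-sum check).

1) 0.0ms=0b +647.482ms=3/2b
2) 647.482ms=3/2b +647.482ms=3/2b
3) 1294.964ms=3b +647.482ms=3/2b
4) 1942.446ms=9/2b +647.482ms=3/2b
Σ=6b of 6 (139bpm 3/8) — PASS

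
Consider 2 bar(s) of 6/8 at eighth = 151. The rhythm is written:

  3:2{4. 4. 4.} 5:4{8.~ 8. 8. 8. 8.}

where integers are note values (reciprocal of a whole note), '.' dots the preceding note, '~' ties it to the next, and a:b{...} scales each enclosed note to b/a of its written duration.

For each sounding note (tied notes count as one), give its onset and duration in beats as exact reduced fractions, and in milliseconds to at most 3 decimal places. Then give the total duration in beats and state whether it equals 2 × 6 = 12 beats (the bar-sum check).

1) 0.0ms=0b +794.702ms=2b
2) 794.702ms=2b +794.702ms=2b
3) 1589.404ms=4b +794.702ms=2b
4) 2384.106ms=6b +953.642ms=12/5b
5) 3337.748ms=42/5b +476.821ms=6/5b
6) 3814.57ms=48/5b +476.821ms=6/5b
7) 4291.391ms=54/5b +476.821ms=6/5b
Σ=12b of 12 (151bpm 6/8) — PASS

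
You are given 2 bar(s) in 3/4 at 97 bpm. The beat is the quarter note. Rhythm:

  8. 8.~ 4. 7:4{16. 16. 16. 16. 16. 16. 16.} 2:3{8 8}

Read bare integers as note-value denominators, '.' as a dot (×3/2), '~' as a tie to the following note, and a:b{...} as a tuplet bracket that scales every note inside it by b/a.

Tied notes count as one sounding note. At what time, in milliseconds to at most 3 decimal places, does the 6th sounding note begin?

note 6 onset = 51/14b = 2253.314ms

1. 0.0ms @ 0 + 463.918ms (3/4)
2. 463.918ms @ 3/4 + 1391.753ms (9/4)
3. 1855.67ms @ 3 + 132.548ms (3/14)
4. 1988.218ms @ 45/14 + 132.548ms (3/14)
5. 2120.766ms @ 24/7 + 132.548ms (3/14)
6. 2253.314ms @ 51/14 + 132.548ms (3/14)
7. 2385.862ms @ 27/7 + 132.548ms (3/14)
8. 2518.409ms @ 57/14 + 132.548ms (3/14)
9. 2650.957ms @ 30/7 + 132.548ms (3/14)
10. 2783.505ms @ 9/2 + 463.918ms (3/4)
11. 3247.423ms @ 21/4 + 463.918ms (3/4)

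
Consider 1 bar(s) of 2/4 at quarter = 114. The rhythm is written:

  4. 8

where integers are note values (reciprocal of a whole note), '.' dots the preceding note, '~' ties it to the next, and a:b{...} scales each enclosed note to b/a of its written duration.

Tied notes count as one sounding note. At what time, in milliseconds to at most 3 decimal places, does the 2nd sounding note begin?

1. 0.0ms @ 0 + 789.474ms (3/2)
2. 789.474ms @ 3/2 + 263.158ms (1/2)

note 2 onset = 3/2b = 789.474ms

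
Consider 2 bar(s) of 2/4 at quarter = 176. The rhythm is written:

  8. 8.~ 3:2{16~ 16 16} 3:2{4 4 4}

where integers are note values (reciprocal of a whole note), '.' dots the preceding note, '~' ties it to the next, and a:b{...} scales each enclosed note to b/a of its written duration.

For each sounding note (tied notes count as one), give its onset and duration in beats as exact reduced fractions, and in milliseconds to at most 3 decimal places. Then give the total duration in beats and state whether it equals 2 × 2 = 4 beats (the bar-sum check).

1) 0.0ms=0b +255.682ms=3/4b
2) 255.682ms=3/4b +369.318ms=13/12b
3) 625.0ms=11/6b +56.818ms=1/6b
4) 681.818ms=2b +227.273ms=2/3b
5) 909.091ms=8/3b +227.273ms=2/3b
6) 1136.364ms=10/3b +227.273ms=2/3b
Σ=4b of 4 (176bpm 2/4) — PASS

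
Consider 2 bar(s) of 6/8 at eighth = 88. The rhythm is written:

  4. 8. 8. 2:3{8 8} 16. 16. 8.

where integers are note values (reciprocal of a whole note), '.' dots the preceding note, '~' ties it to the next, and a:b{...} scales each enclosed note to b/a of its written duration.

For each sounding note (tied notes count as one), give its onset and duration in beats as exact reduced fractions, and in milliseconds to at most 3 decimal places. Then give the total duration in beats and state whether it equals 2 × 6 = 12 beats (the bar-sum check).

1) 0.0ms=0b +2045.455ms=3b
2) 2045.455ms=3b +1022.727ms=3/2b
3) 3068.182ms=9/2b +1022.727ms=3/2b
4) 4090.909ms=6b +1022.727ms=3/2b
5) 5113.636ms=15/2b +1022.727ms=3/2b
6) 6136.364ms=9b +511.364ms=3/4b
7) 6647.727ms=39/4b +511.364ms=3/4b
8) 7159.091ms=21/2b +1022.727ms=3/2b
Σ=12b of 12 (88bpm 6/8) — PASS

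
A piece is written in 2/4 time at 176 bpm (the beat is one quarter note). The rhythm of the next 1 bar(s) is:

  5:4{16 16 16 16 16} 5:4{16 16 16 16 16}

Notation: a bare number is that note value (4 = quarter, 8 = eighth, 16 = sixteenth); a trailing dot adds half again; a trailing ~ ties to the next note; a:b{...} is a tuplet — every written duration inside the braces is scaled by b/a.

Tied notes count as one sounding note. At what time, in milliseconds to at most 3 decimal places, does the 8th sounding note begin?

1. 0.0ms @ 0 + 68.182ms (1/5)
2. 68.182ms @ 1/5 + 68.182ms (1/5)
3. 136.364ms @ 2/5 + 68.182ms (1/5)
4. 204.545ms @ 3/5 + 68.182ms (1/5)
5. 272.727ms @ 4/5 + 68.182ms (1/5)
6. 340.909ms @ 1 + 68.182ms (1/5)
7. 409.091ms @ 6/5 + 68.182ms (1/5)
8. 477.273ms @ 7/5 + 68.182ms (1/5)
9. 545.455ms @ 8/5 + 68.182ms (1/5)
10. 613.636ms @ 9/5 + 68.182ms (1/5)

note 8 onset = 7/5b = 477.273ms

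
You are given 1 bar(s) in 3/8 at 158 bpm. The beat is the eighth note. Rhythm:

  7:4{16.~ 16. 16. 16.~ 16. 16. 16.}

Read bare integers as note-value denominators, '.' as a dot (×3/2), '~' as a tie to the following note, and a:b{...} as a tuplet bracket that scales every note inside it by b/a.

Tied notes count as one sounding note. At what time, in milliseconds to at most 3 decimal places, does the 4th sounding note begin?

note 4 onset = 15/7b = 813.743ms

1. 0.0ms @ 0 + 325.497ms (6/7)
2. 325.497ms @ 6/7 + 162.749ms (3/7)
3. 488.246ms @ 9/7 + 325.497ms (6/7)
4. 813.743ms @ 15/7 + 162.749ms (3/7)
5. 976.492ms @ 18/7 + 162.749ms (3/7)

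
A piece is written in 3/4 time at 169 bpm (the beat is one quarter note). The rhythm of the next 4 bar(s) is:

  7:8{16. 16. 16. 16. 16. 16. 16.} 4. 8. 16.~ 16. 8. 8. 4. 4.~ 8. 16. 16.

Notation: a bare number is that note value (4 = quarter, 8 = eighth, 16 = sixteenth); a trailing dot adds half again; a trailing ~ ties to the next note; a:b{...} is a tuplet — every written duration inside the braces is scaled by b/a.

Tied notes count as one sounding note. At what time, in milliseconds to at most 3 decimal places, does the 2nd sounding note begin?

note 2 onset = 3/7b = 152.156ms

1. 0.0ms @ 0 + 152.156ms (3/7)
2. 152.156ms @ 3/7 + 152.156ms (3/7)
3. 304.311ms @ 6/7 + 152.156ms (3/7)
4. 456.467ms @ 9/7 + 152.156ms (3/7)
5. 608.622ms @ 12/7 + 152.156ms (3/7)
6. 760.778ms @ 15/7 + 152.156ms (3/7)
7. 912.933ms @ 18/7 + 152.156ms (3/7)
8. 1065.089ms @ 3 + 532.544ms (3/2)
9. 1597.633ms @ 9/2 + 266.272ms (3/4)
10. 1863.905ms @ 21/4 + 266.272ms (3/4)
11. 2130.178ms @ 6 + 266.272ms (3/4)
12. 2396.45ms @ 27/4 + 266.272ms (3/4)
13. 2662.722ms @ 15/2 + 532.544ms (3/2)
14. 3195.266ms @ 9 + 798.817ms (9/4)
15. 3994.083ms @ 45/4 + 133.136ms (3/8)
16. 4127.219ms @ 93/8 + 133.136ms (3/8)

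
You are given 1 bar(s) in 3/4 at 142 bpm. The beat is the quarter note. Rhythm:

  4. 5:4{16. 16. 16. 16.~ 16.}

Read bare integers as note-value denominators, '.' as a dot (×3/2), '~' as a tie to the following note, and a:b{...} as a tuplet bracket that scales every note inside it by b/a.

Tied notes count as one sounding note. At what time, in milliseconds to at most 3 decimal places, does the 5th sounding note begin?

1. 0.0ms @ 0 + 633.803ms (3/2)
2. 633.803ms @ 3/2 + 126.761ms (3/10)
3. 760.563ms @ 9/5 + 126.761ms (3/10)
4. 887.324ms @ 21/10 + 126.761ms (3/10)
5. 1014.085ms @ 12/5 + 253.521ms (3/5)

note 5 onset = 12/5b = 1014.085ms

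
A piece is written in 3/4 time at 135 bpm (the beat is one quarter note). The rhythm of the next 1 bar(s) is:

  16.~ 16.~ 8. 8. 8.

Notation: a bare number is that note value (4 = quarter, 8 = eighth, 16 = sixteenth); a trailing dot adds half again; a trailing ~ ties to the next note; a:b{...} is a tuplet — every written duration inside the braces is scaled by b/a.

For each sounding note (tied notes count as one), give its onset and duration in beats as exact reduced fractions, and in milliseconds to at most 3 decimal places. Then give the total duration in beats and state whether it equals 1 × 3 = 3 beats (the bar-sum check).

1) 0.0ms=0b +666.667ms=3/2b
2) 666.667ms=3/2b +333.333ms=3/4b
3) 1000.0ms=9/4b +333.333ms=3/4b
Σ=3b of 3 (135bpm 3/4) — PASS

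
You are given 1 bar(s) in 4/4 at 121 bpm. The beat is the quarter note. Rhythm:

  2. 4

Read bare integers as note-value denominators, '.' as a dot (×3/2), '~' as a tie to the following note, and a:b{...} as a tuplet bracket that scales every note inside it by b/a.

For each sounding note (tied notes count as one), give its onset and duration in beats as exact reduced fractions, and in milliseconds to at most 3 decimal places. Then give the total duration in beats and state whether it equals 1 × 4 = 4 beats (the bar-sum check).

1) 0.0ms=0b +1487.603ms=3b
2) 1487.603ms=3b +495.868ms=1b
Σ=4b of 4 (121bpm 4/4) — PASS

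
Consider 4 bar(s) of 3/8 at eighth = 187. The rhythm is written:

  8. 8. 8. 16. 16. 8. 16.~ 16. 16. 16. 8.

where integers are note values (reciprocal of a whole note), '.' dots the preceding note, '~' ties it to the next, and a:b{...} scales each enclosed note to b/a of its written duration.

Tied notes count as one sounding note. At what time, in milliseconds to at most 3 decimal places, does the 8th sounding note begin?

1. 0.0ms @ 0 + 481.283ms (3/2)
2. 481.283ms @ 3/2 + 481.283ms (3/2)
3. 962.567ms @ 3 + 481.283ms (3/2)
4. 1443.85ms @ 9/2 + 240.642ms (3/4)
5. 1684.492ms @ 21/4 + 240.642ms (3/4)
6. 1925.134ms @ 6 + 481.283ms (3/2)
7. 2406.417ms @ 15/2 + 481.283ms (3/2)
8. 2887.701ms @ 9 + 240.642ms (3/4)
9. 3128.342ms @ 39/4 + 240.642ms (3/4)
10. 3368.984ms @ 21/2 + 481.283ms (3/2)

note 8 onset = 9b = 2887.701ms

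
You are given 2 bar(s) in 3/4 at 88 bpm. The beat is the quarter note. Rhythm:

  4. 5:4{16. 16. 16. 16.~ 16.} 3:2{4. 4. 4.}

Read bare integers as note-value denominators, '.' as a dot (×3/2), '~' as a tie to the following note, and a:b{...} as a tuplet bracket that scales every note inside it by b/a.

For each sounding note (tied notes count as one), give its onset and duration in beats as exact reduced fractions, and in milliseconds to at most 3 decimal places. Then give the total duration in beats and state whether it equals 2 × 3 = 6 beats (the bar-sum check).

1) 0.0ms=0b +1022.727ms=3/2b
2) 1022.727ms=3/2b +204.545ms=3/10b
3) 1227.273ms=9/5b +204.545ms=3/10b
4) 1431.818ms=21/10b +204.545ms=3/10b
5) 1636.364ms=12/5b +409.091ms=3/5b
6) 2045.455ms=3b +681.818ms=1b
7) 2727.273ms=4b +681.818ms=1b
8) 3409.091ms=5b +681.818ms=1b
Σ=6b of 6 (88bpm 3/4) — PASS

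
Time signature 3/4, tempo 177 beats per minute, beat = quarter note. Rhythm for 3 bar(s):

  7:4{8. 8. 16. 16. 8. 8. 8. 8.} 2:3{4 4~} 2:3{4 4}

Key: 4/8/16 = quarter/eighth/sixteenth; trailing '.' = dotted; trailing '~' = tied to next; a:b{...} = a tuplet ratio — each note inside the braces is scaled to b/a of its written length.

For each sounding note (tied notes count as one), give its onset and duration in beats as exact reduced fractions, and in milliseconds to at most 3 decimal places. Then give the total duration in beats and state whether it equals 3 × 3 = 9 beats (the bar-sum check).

1) 0.0ms=0b +145.278ms=3/7b
2) 145.278ms=3/7b +145.278ms=3/7b
3) 290.557ms=6/7b +72.639ms=3/14b
4) 363.196ms=15/14b +72.639ms=3/14b
5) 435.835ms=9/7b +145.278ms=3/7b
6) 581.114ms=12/7b +145.278ms=3/7b
7) 726.392ms=15/7b +145.278ms=3/7b
8) 871.671ms=18/7b +145.278ms=3/7b
9) 1016.949ms=3b +508.475ms=3/2b
10) 1525.424ms=9/2b +1016.949ms=3b
11) 2542.373ms=15/2b +508.475ms=3/2b
Σ=9b of 9 (177bpm 3/4) — PASS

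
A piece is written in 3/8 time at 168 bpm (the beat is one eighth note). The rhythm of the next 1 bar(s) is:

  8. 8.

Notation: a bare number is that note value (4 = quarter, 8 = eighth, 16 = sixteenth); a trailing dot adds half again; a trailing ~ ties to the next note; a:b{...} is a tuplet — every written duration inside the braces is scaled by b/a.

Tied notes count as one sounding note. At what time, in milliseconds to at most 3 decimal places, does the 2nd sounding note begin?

note 2 onset = 3/2b = 535.714ms

1. 0.0ms @ 0 + 535.714ms (3/2)
2. 535.714ms @ 3/2 + 535.714ms (3/2)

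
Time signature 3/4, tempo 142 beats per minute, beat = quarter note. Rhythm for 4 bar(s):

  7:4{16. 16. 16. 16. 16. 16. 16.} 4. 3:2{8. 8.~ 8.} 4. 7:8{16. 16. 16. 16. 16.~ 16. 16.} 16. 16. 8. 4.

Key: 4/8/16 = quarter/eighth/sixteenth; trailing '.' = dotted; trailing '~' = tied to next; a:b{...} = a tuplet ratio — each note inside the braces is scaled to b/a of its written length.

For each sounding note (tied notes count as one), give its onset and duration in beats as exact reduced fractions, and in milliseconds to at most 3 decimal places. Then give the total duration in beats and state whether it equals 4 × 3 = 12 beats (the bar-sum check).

1) 0.0ms=0b +90.543ms=3/14b
2) 90.543ms=3/14b +90.543ms=3/14b
3) 181.087ms=3/7b +90.543ms=3/14b
4) 271.63ms=9/14b +90.543ms=3/14b
5) 362.173ms=6/7b +90.543ms=3/14b
6) 452.716ms=15/14b +90.543ms=3/14b
7) 543.26ms=9/7b +90.543ms=3/14b
8) 633.803ms=3/2b +633.803ms=3/2b
9) 1267.606ms=3b +211.268ms=1/2b
10) 1478.873ms=7/2b +422.535ms=1b
11) 1901.408ms=9/2b +633.803ms=3/2b
12) 2535.211ms=6b +181.087ms=3/7b
13) 2716.298ms=45/7b +181.087ms=3/7b
14) 2897.384ms=48/7b +181.087ms=3/7b
15) 3078.471ms=51/7b +181.087ms=3/7b
16) 3259.557ms=54/7b +362.173ms=6/7b
17) 3621.73ms=60/7b +181.087ms=3/7b
18) 3802.817ms=9b +158.451ms=3/8b
19) 3961.268ms=75/8b +158.451ms=3/8b
20) 4119.718ms=39/4b +316.901ms=3/4b
21) 4436.62ms=21/2b +633.803ms=3/2b
Σ=12b of 12 (142bpm 3/4) — PASS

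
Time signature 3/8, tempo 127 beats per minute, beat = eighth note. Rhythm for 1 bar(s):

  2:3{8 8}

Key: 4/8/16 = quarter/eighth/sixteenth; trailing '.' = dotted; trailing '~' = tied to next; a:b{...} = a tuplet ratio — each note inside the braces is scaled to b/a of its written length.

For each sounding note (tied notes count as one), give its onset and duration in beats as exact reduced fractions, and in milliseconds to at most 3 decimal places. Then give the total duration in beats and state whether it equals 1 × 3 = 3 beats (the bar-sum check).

1) 0.0ms=0b +708.661ms=3/2b
2) 708.661ms=3/2b +708.661ms=3/2b
Σ=3b of 3 (127bpm 3/8) — PASS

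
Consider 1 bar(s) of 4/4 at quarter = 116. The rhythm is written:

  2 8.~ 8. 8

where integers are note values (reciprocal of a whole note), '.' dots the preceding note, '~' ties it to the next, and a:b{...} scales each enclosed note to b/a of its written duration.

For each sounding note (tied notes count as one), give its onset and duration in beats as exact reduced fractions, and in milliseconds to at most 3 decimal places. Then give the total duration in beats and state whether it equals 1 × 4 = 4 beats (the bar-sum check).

1) 0.0ms=0b +1034.483ms=2b
2) 1034.483ms=2b +775.862ms=3/2b
3) 1810.345ms=7/2b +258.621ms=1/2b
Σ=4b of 4 (116bpm 4/4) — PASS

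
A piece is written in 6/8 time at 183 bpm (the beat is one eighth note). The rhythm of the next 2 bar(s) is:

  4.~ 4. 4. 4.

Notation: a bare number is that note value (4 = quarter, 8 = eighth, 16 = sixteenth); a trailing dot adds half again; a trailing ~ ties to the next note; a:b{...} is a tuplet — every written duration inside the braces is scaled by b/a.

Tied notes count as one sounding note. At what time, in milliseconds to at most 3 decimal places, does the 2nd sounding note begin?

1. 0.0ms @ 0 + 1967.213ms (6)
2. 1967.213ms @ 6 + 983.607ms (3)
3. 2950.82ms @ 9 + 983.607ms (3)

note 2 onset = 6b = 1967.213ms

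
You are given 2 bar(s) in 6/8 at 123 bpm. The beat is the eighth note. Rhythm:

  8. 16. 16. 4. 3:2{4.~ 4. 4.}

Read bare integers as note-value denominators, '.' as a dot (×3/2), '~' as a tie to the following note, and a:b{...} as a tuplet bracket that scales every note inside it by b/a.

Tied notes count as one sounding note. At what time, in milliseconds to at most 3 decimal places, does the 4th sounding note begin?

note 4 onset = 3b = 1463.415ms

1. 0.0ms @ 0 + 731.707ms (3/2)
2. 731.707ms @ 3/2 + 365.854ms (3/4)
3. 1097.561ms @ 9/4 + 365.854ms (3/4)
4. 1463.415ms @ 3 + 1463.415ms (3)
5. 2926.829ms @ 6 + 1951.22ms (4)
6. 4878.049ms @ 10 + 975.61ms (2)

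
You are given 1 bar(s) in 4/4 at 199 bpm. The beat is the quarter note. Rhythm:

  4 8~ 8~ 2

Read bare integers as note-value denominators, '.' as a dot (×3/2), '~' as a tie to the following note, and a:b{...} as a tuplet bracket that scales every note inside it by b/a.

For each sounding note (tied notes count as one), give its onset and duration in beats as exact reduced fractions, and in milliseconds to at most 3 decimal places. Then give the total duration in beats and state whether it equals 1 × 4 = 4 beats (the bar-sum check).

1) 0.0ms=0b +301.508ms=1b
2) 301.508ms=1b +904.523ms=3b
Σ=4b of 4 (199bpm 4/4) — PASS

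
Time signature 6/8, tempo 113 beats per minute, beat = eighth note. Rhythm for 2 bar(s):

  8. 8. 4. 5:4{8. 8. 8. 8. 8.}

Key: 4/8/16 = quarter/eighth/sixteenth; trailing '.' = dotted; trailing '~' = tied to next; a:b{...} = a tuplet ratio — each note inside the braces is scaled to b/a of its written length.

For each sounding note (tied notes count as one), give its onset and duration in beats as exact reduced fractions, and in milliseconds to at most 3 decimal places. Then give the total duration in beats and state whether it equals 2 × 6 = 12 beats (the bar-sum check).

1) 0.0ms=0b +796.46ms=3/2b
2) 796.46ms=3/2b +796.46ms=3/2b
3) 1592.92ms=3b +1592.92ms=3b
4) 3185.841ms=6b +637.168ms=6/5b
5) 3823.009ms=36/5b +637.168ms=6/5b
6) 4460.177ms=42/5b +637.168ms=6/5b
7) 5097.345ms=48/5b +637.168ms=6/5b
8) 5734.513ms=54/5b +637.168ms=6/5b
Σ=12b of 12 (113bpm 6/8) — PASS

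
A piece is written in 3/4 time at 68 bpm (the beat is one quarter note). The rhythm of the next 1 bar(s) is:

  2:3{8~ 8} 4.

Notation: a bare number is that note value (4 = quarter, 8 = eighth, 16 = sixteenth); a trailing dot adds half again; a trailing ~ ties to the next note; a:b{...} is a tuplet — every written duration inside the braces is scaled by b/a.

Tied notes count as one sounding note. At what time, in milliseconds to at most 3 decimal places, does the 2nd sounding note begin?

note 2 onset = 3/2b = 1323.529ms

1. 0.0ms @ 0 + 1323.529ms (3/2)
2. 1323.529ms @ 3/2 + 1323.529ms (3/2)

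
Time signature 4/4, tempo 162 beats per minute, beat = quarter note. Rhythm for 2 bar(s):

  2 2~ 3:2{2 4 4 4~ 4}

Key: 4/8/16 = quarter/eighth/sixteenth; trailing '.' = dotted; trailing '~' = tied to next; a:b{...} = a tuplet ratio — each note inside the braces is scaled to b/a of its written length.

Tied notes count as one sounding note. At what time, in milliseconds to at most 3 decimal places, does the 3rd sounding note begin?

note 3 onset = 16/3b = 1975.309ms

1. 0.0ms @ 0 + 740.741ms (2)
2. 740.741ms @ 2 + 1234.568ms (10/3)
3. 1975.309ms @ 16/3 + 246.914ms (2/3)
4. 2222.222ms @ 6 + 246.914ms (2/3)
5. 2469.136ms @ 20/3 + 493.827ms (4/3)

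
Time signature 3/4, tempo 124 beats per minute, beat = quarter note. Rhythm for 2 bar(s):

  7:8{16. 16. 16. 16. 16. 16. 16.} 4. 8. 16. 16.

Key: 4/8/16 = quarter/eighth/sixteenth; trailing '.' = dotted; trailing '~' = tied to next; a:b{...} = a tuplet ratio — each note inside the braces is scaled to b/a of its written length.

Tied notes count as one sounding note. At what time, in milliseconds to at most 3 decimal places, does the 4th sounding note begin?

note 4 onset = 9/7b = 622.12ms

1. 0.0ms @ 0 + 207.373ms (3/7)
2. 207.373ms @ 3/7 + 207.373ms (3/7)
3. 414.747ms @ 6/7 + 207.373ms (3/7)
4. 622.12ms @ 9/7 + 207.373ms (3/7)
5. 829.493ms @ 12/7 + 207.373ms (3/7)
6. 1036.866ms @ 15/7 + 207.373ms (3/7)
7. 1244.24ms @ 18/7 + 207.373ms (3/7)
8. 1451.613ms @ 3 + 725.806ms (3/2)
9. 2177.419ms @ 9/2 + 362.903ms (3/4)
10. 2540.323ms @ 21/4 + 181.452ms (3/8)
11. 2721.774ms @ 45/8 + 181.452ms (3/8)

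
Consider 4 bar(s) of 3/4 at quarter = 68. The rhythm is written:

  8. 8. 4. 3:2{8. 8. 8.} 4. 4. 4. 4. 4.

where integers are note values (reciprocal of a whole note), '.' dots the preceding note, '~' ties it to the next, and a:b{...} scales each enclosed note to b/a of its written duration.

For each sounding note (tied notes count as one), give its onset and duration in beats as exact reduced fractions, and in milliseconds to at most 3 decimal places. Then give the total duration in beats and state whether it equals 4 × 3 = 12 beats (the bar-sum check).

1) 0.0ms=0b +661.765ms=3/4b
2) 661.765ms=3/4b +661.765ms=3/4b
3) 1323.529ms=3/2b +1323.529ms=3/2b
4) 2647.059ms=3b +441.176ms=1/2b
5) 3088.235ms=7/2b +441.176ms=1/2b
6) 3529.412ms=4b +441.176ms=1/2b
7) 3970.588ms=9/2b +1323.529ms=3/2b
8) 5294.118ms=6b +1323.529ms=3/2b
9) 6617.647ms=15/2b +1323.529ms=3/2b
10) 7941.176ms=9b +1323.529ms=3/2b
11) 9264.706ms=21/2b +1323.529ms=3/2b
Σ=12b of 12 (68bpm 3/4) — PASS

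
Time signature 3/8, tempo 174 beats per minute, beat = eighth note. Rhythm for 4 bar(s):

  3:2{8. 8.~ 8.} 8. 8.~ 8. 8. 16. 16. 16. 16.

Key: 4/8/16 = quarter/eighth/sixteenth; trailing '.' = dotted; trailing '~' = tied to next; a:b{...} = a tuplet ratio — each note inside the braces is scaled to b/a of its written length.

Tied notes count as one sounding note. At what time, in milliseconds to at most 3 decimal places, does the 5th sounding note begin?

note 5 onset = 15/2b = 2586.207ms

1. 0.0ms @ 0 + 344.828ms (1)
2. 344.828ms @ 1 + 689.655ms (2)
3. 1034.483ms @ 3 + 517.241ms (3/2)
4. 1551.724ms @ 9/2 + 1034.483ms (3)
5. 2586.207ms @ 15/2 + 517.241ms (3/2)
6. 3103.448ms @ 9 + 258.621ms (3/4)
7. 3362.069ms @ 39/4 + 258.621ms (3/4)
8. 3620.69ms @ 21/2 + 258.621ms (3/4)
9. 3879.31ms @ 45/4 + 258.621ms (3/4)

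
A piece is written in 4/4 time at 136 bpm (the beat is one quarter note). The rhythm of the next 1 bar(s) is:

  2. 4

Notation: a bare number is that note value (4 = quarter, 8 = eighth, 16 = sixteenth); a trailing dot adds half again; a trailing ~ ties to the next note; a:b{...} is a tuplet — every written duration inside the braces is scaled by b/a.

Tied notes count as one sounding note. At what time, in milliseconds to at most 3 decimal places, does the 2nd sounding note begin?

1. 0.0ms @ 0 + 1323.529ms (3)
2. 1323.529ms @ 3 + 441.176ms (1)

note 2 onset = 3b = 1323.529ms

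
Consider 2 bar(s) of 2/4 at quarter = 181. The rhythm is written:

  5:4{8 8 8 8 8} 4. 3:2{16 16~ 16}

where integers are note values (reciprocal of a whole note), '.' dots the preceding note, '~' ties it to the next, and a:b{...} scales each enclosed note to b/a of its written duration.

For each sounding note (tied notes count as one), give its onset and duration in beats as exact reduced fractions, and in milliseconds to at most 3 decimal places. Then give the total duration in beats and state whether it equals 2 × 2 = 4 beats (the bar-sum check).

1) 0.0ms=0b +132.597ms=2/5b
2) 132.597ms=2/5b +132.597ms=2/5b
3) 265.193ms=4/5b +132.597ms=2/5b
4) 397.79ms=6/5b +132.597ms=2/5b
5) 530.387ms=8/5b +132.597ms=2/5b
6) 662.983ms=2b +497.238ms=3/2b
7) 1160.221ms=7/2b +55.249ms=1/6b
8) 1215.47ms=11/3b +110.497ms=1/3b
Σ=4b of 4 (181bpm 2/4) — PASS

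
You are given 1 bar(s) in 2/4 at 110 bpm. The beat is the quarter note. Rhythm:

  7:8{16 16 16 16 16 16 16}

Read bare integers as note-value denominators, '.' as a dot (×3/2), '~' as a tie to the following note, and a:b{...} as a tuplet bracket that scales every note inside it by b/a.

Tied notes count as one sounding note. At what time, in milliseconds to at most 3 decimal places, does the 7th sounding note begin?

1. 0.0ms @ 0 + 155.844ms (2/7)
2. 155.844ms @ 2/7 + 155.844ms (2/7)
3. 311.688ms @ 4/7 + 155.844ms (2/7)
4. 467.532ms @ 6/7 + 155.844ms (2/7)
5. 623.377ms @ 8/7 + 155.844ms (2/7)
6. 779.221ms @ 10/7 + 155.844ms (2/7)
7. 935.065ms @ 12/7 + 155.844ms (2/7)

note 7 onset = 12/7b = 935.065ms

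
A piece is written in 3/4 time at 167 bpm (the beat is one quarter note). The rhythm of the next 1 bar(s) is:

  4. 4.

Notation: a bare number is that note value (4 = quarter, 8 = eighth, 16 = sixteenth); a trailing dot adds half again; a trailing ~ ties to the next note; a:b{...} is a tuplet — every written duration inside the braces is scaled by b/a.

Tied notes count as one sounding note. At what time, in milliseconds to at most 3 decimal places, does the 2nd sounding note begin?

1. 0.0ms @ 0 + 538.922ms (3/2)
2. 538.922ms @ 3/2 + 538.922ms (3/2)

note 2 onset = 3/2b = 538.922ms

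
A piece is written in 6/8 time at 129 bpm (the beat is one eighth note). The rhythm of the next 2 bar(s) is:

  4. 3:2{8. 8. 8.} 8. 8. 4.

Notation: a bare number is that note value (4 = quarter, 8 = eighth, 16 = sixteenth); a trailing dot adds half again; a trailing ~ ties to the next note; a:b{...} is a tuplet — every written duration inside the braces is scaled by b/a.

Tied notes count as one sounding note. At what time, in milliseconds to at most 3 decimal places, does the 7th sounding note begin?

note 7 onset = 9b = 4186.047ms

1. 0.0ms @ 0 + 1395.349ms (3)
2. 1395.349ms @ 3 + 465.116ms (1)
3. 1860.465ms @ 4 + 465.116ms (1)
4. 2325.581ms @ 5 + 465.116ms (1)
5. 2790.698ms @ 6 + 697.674ms (3/2)
6. 3488.372ms @ 15/2 + 697.674ms (3/2)
7. 4186.047ms @ 9 + 1395.349ms (3)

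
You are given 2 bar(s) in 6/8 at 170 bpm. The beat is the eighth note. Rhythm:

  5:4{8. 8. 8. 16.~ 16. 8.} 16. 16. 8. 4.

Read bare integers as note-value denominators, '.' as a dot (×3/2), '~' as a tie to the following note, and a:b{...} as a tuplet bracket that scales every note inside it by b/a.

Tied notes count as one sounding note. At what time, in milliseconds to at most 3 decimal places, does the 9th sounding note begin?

1. 0.0ms @ 0 + 423.529ms (6/5)
2. 423.529ms @ 6/5 + 423.529ms (6/5)
3. 847.059ms @ 12/5 + 423.529ms (6/5)
4. 1270.588ms @ 18/5 + 423.529ms (6/5)
5. 1694.118ms @ 24/5 + 423.529ms (6/5)
6. 2117.647ms @ 6 + 264.706ms (3/4)
7. 2382.353ms @ 27/4 + 264.706ms (3/4)
8. 2647.059ms @ 15/2 + 529.412ms (3/2)
9. 3176.471ms @ 9 + 1058.824ms (3)

note 9 onset = 9b = 3176.471ms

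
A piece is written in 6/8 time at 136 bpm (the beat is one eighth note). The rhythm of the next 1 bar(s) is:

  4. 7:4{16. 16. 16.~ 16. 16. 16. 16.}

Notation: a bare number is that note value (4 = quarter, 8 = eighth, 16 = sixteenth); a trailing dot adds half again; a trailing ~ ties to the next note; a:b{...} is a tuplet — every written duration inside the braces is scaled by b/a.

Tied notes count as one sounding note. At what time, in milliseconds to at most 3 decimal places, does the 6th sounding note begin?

note 6 onset = 36/7b = 2268.908ms

1. 0.0ms @ 0 + 1323.529ms (3)
2. 1323.529ms @ 3 + 189.076ms (3/7)
3. 1512.605ms @ 24/7 + 189.076ms (3/7)
4. 1701.681ms @ 27/7 + 378.151ms (6/7)
5. 2079.832ms @ 33/7 + 189.076ms (3/7)
6. 2268.908ms @ 36/7 + 189.076ms (3/7)
7. 2457.983ms @ 39/7 + 189.076ms (3/7)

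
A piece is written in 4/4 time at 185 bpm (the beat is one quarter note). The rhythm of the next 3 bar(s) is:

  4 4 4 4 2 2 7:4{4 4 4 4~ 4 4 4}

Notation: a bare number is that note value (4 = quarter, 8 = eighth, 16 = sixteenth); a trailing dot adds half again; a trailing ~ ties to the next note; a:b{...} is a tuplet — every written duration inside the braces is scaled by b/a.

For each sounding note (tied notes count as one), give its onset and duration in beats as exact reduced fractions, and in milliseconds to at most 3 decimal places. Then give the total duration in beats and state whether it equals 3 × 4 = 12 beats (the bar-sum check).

1) 0.0ms=0b +324.324ms=1b
2) 324.324ms=1b +324.324ms=1b
3) 648.649ms=2b +324.324ms=1b
4) 972.973ms=3b +324.324ms=1b
5) 1297.297ms=4b +648.649ms=2b
6) 1945.946ms=6b +648.649ms=2b
7) 2594.595ms=8b +185.328ms=4/7b
8) 2779.923ms=60/7b +185.328ms=4/7b
9) 2965.251ms=64/7b +185.328ms=4/7b
10) 3150.579ms=68/7b +370.656ms=8/7b
11) 3521.236ms=76/7b +185.328ms=4/7b
12) 3706.564ms=80/7b +185.328ms=4/7b
Σ=12b of 12 (185bpm 4/4) — PASS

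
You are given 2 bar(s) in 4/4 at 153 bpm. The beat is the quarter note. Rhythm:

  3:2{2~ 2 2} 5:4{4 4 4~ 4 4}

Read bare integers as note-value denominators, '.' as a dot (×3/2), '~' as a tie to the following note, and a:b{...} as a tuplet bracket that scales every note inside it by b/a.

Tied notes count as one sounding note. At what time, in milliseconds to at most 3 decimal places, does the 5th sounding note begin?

1. 0.0ms @ 0 + 1045.752ms (8/3)
2. 1045.752ms @ 8/3 + 522.876ms (4/3)
3. 1568.627ms @ 4 + 313.725ms (4/5)
4. 1882.353ms @ 24/5 + 313.725ms (4/5)
5. 2196.078ms @ 28/5 + 627.451ms (8/5)
6. 2823.529ms @ 36/5 + 313.725ms (4/5)

note 5 onset = 28/5b = 2196.078ms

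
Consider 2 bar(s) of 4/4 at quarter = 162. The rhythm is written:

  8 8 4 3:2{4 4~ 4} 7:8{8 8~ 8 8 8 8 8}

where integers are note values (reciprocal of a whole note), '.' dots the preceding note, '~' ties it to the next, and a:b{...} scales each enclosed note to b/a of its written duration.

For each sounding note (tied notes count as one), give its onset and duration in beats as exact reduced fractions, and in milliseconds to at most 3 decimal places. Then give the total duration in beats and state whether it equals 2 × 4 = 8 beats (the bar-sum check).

1) 0.0ms=0b +185.185ms=1/2b
2) 185.185ms=1/2b +185.185ms=1/2b
3) 370.37ms=1b +370.37ms=1b
4) 740.741ms=2b +246.914ms=2/3b
5) 987.654ms=8/3b +493.827ms=4/3b
6) 1481.481ms=4b +211.64ms=4/7b
7) 1693.122ms=32/7b +423.28ms=8/7b
8) 2116.402ms=40/7b +211.64ms=4/7b
9) 2328.042ms=44/7b +211.64ms=4/7b
10) 2539.683ms=48/7b +211.64ms=4/7b
11) 2751.323ms=52/7b +211.64ms=4/7b
Σ=8b of 8 (162bpm 4/4) — PASS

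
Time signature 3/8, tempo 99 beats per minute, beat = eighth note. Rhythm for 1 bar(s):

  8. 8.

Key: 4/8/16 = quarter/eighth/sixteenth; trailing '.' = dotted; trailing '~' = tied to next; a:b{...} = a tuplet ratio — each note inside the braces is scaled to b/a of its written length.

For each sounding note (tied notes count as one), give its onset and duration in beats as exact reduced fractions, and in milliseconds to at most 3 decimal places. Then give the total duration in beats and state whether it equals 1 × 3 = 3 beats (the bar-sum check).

1) 0.0ms=0b +909.091ms=3/2b
2) 909.091ms=3/2b +909.091ms=3/2b
Σ=3b of 3 (99bpm 3/8) — PASS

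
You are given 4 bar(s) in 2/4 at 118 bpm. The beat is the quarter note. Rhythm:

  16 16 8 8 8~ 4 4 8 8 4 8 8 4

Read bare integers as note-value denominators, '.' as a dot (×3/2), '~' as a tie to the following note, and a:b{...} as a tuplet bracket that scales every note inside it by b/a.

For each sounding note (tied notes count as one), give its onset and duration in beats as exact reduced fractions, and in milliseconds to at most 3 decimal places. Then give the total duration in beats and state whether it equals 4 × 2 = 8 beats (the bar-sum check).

1) 0.0ms=0b +127.119ms=1/4b
2) 127.119ms=1/4b +127.119ms=1/4b
3) 254.237ms=1/2b +254.237ms=1/2b
4) 508.475ms=1b +254.237ms=1/2b
5) 762.712ms=3/2b +762.712ms=3/2b
6) 1525.424ms=3b +508.475ms=1b
7) 2033.898ms=4b +254.237ms=1/2b
8) 2288.136ms=9/2b +254.237ms=1/2b
9) 2542.373ms=5b +508.475ms=1b
10) 3050.847ms=6b +254.237ms=1/2b
11) 3305.085ms=13/2b +254.237ms=1/2b
12) 3559.322ms=7b +508.475ms=1b
Σ=8b of 8 (118bpm 2/4) — PASS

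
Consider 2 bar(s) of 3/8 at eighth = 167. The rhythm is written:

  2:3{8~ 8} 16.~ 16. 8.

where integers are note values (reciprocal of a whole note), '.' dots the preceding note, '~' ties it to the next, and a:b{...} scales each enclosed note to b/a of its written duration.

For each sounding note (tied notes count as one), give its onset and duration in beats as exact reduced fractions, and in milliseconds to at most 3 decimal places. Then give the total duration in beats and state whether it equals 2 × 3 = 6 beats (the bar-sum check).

1) 0.0ms=0b +1077.844ms=3b
2) 1077.844ms=3b +538.922ms=3/2b
3) 1616.766ms=9/2b +538.922ms=3/2b
Σ=6b of 6 (167bpm 3/8) — PASS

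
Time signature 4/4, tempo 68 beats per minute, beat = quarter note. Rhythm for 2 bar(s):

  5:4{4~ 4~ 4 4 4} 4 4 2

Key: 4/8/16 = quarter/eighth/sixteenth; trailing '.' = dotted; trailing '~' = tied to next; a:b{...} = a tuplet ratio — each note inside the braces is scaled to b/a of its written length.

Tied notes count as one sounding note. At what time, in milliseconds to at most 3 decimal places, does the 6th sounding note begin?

1. 0.0ms @ 0 + 2117.647ms (12/5)
2. 2117.647ms @ 12/5 + 705.882ms (4/5)
3. 2823.529ms @ 16/5 + 705.882ms (4/5)
4. 3529.412ms @ 4 + 882.353ms (1)
5. 4411.765ms @ 5 + 882.353ms (1)
6. 5294.118ms @ 6 + 1764.706ms (2)

note 6 onset = 6b = 5294.118ms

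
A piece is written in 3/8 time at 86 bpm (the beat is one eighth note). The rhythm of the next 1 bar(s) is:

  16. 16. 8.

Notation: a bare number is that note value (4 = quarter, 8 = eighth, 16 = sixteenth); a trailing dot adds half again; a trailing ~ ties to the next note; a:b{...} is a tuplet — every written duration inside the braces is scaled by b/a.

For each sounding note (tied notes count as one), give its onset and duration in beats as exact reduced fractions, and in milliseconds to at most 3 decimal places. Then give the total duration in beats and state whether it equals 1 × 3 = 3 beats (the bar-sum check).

1) 0.0ms=0b +523.256ms=3/4b
2) 523.256ms=3/4b +523.256ms=3/4b
3) 1046.512ms=3/2b +1046.512ms=3/2b
Σ=3b of 3 (86bpm 3/8) — PASS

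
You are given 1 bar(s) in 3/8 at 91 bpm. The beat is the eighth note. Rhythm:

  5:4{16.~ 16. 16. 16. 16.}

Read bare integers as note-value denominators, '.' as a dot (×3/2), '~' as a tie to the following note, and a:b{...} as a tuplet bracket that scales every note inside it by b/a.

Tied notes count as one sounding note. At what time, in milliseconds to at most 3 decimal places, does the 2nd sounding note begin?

1. 0.0ms @ 0 + 791.209ms (6/5)
2. 791.209ms @ 6/5 + 395.604ms (3/5)
3. 1186.813ms @ 9/5 + 395.604ms (3/5)
4. 1582.418ms @ 12/5 + 395.604ms (3/5)

note 2 onset = 6/5b = 791.209ms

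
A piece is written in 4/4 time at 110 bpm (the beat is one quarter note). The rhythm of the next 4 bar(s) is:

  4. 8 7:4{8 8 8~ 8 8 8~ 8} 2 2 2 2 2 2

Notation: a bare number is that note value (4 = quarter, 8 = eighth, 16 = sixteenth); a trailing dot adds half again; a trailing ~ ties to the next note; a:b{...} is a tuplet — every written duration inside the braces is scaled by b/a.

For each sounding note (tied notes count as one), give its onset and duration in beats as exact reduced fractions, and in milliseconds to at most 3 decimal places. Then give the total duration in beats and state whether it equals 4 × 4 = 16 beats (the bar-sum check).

1) 0.0ms=0b +818.182ms=3/2b
2) 818.182ms=3/2b +272.727ms=1/2b
3) 1090.909ms=2b +155.844ms=2/7b
4) 1246.753ms=16/7b +155.844ms=2/7b
5) 1402.597ms=18/7b +311.688ms=4/7b
6) 1714.286ms=22/7b +155.844ms=2/7b
7) 1870.13ms=24/7b +311.688ms=4/7b
8) 2181.818ms=4b +1090.909ms=2b
9) 3272.727ms=6b +1090.909ms=2b
10) 4363.636ms=8b +1090.909ms=2b
11) 5454.545ms=10b +1090.909ms=2b
12) 6545.455ms=12b +1090.909ms=2b
13) 7636.364ms=14b +1090.909ms=2b
Σ=16b of 16 (110bpm 4/4) — PASS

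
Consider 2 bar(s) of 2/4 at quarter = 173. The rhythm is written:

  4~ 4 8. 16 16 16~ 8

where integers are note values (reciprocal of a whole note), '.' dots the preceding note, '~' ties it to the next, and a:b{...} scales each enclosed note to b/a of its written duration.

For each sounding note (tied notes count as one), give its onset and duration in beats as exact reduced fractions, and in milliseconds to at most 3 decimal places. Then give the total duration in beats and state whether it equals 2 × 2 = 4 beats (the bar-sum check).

1) 0.0ms=0b +693.642ms=2b
2) 693.642ms=2b +260.116ms=3/4b
3) 953.757ms=11/4b +86.705ms=1/4b
4) 1040.462ms=3b +86.705ms=1/4b
5) 1127.168ms=13/4b +260.116ms=3/4b
Σ=4b of 4 (173bpm 2/4) — PASS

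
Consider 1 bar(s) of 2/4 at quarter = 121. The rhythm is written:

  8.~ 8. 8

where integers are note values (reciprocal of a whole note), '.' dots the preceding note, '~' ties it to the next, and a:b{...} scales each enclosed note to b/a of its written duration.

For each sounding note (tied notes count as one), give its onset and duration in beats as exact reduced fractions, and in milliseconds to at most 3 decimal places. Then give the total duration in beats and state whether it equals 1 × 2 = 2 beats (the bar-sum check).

1) 0.0ms=0b +743.802ms=3/2b
2) 743.802ms=3/2b +247.934ms=1/2b
Σ=2b of 2 (121bpm 2/4) — PASS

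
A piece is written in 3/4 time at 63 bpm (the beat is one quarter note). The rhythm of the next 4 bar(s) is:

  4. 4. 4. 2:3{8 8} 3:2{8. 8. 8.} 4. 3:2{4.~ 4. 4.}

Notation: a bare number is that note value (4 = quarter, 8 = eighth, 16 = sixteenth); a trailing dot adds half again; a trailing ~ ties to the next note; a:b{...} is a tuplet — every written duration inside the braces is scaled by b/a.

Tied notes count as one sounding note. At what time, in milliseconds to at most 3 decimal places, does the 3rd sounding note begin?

1. 0.0ms @ 0 + 1428.571ms (3/2)
2. 1428.571ms @ 3/2 + 1428.571ms (3/2)
3. 2857.143ms @ 3 + 1428.571ms (3/2)
4. 4285.714ms @ 9/2 + 714.286ms (3/4)
5. 5000.0ms @ 21/4 + 714.286ms (3/4)
6. 5714.286ms @ 6 + 476.19ms (1/2)
7. 6190.476ms @ 13/2 + 476.19ms (1/2)
8. 6666.667ms @ 7 + 476.19ms (1/2)
9. 7142.857ms @ 15/2 + 1428.571ms (3/2)
10. 8571.429ms @ 9 + 1904.762ms (2)
11. 10476.19ms @ 11 + 952.381ms (1)

note 3 onset = 3b = 2857.143ms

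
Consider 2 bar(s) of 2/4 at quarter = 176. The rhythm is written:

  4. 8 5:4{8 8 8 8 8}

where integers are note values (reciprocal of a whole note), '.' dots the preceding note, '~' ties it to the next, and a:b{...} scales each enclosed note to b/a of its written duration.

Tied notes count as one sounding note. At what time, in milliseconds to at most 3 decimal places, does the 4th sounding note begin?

note 4 onset = 12/5b = 818.182ms

1. 0.0ms @ 0 + 511.364ms (3/2)
2. 511.364ms @ 3/2 + 170.455ms (1/2)
3. 681.818ms @ 2 + 136.364ms (2/5)
4. 818.182ms @ 12/5 + 136.364ms (2/5)
5. 954.545ms @ 14/5 + 136.364ms (2/5)
6. 1090.909ms @ 16/5 + 136.364ms (2/5)
7. 1227.273ms @ 18/5 + 136.364ms (2/5)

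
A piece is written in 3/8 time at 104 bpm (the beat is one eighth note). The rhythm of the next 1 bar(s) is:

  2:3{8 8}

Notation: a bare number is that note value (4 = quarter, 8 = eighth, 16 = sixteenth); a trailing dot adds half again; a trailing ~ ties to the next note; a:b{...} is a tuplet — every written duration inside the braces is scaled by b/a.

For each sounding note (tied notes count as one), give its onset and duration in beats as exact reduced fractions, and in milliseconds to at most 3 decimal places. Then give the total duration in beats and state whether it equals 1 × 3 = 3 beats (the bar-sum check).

1) 0.0ms=0b +865.385ms=3/2b
2) 865.385ms=3/2b +865.385ms=3/2b
Σ=3b of 3 (104bpm 3/8) — PASS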